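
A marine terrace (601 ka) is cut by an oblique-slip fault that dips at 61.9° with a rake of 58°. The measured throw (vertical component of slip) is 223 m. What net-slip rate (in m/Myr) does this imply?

dip-slip = throw / sin(dip) = 223 / sin(61.9°) = 252.8 m
net slip = dip-slip / sin(rake) = 252.8 / sin(58°) = 298.1 m
rate = 298.1 m / 601 ka = 0.000496 m/yr = 496 m/Myr

496 m/Myr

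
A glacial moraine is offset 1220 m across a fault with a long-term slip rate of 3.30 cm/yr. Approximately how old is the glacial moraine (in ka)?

37 ka

age = offset / rate = 1220 m / (3.30 cm/yr) = 37000 yr = 37 ka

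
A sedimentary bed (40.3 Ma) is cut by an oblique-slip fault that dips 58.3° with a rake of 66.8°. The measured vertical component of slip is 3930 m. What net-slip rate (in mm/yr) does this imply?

0.125 mm/yr

dip-slip = throw / sin(dip) = 3930 / sin(58.3°) = 4619 m
net slip = dip-slip / sin(rake) = 4619 / sin(66.8°) = 5026 m
rate = 5026 m / 40.3 Ma = 0.000125 m/yr = 0.125 mm/yr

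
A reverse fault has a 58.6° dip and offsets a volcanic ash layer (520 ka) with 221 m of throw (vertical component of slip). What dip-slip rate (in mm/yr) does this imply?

dip-slip = throw / sin(dip) = 221 m / sin(58.6°) = 258.9 m
rate = 258.9 m / 520 ka = 0.000498 m/yr = 0.498 mm/yr

0.498 mm/yr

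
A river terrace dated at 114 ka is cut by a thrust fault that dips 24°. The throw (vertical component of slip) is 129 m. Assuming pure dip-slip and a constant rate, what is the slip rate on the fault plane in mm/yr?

2.78 mm/yr

dip-slip = throw / sin(dip) = 129 m / sin(24°) = 317.2 m
rate = 317.2 m / 114 ka = 0.00278 m/yr = 2.78 mm/yr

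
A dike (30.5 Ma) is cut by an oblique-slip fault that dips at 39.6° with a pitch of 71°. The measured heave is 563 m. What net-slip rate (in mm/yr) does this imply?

0.0253 mm/yr

dip-slip = heave / cos(dip) = 563 / cos(39.6°) = 730.7 m
net slip = dip-slip / sin(rake) = 730.7 / sin(71°) = 772.8 m
rate = 772.8 m / 30.5 Ma = 0.0000253 m/yr = 0.0253 mm/yr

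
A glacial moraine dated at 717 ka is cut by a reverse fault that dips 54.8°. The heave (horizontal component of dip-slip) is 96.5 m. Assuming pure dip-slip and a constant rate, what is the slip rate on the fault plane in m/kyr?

0.233 m/kyr

dip-slip = heave / cos(dip) = 96.5 m / cos(54.8°) = 167.4 m
rate = 167.4 m / 717 ka = 0.000233 m/yr = 0.233 m/kyr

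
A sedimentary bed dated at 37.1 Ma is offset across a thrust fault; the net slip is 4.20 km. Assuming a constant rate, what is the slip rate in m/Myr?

rate = 4.20 km / 37.1 Ma = 0.000113 m/yr = 113 m/Myr

113 m/Myr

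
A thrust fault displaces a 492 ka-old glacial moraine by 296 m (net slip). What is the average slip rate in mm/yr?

rate = 296 m / 492 ka = 0.000602 m/yr = 0.602 mm/yr

0.602 mm/yr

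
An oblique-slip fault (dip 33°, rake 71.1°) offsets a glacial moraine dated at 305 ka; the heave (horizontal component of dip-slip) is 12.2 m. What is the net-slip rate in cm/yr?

dip-slip = heave / cos(dip) = 12.2 / cos(33°) = 14.55 m
net slip = dip-slip / sin(rake) = 14.55 / sin(71.1°) = 15.38 m
rate = 15.38 m / 305 ka = 0.0000504 m/yr = 0.00504 cm/yr

0.00504 cm/yr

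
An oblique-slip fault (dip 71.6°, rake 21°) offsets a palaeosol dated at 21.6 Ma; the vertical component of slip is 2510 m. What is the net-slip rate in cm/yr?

0.0342 cm/yr

dip-slip = throw / sin(dip) = 2510 / sin(71.6°) = 2645 m
net slip = dip-slip / sin(rake) = 2645 / sin(21°) = 7381 m
rate = 7381 m / 21.6 Ma = 0.000342 m/yr = 0.0342 cm/yr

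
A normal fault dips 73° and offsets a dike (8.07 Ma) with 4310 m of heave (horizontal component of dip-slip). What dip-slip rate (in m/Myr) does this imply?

1830 m/Myr

dip-slip = heave / cos(dip) = 4310 m / cos(73°) = 14740 m
rate = 14740 m / 8.07 Ma = 0.00183 m/yr = 1830 m/Myr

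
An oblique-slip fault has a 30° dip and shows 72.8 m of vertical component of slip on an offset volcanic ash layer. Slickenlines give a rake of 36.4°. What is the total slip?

dip-slip = throw / sin(dip) = 72.8 / sin(30°) = 145.6 m
net slip = dip-slip / sin(rake) = 145.6 / sin(36.4°) = 245 m

245 m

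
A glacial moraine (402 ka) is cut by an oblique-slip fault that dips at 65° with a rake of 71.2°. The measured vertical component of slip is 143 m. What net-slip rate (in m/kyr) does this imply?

dip-slip = throw / sin(dip) = 143 / sin(65°) = 157.8 m
net slip = dip-slip / sin(rake) = 157.8 / sin(71.2°) = 166.7 m
rate = 166.7 m / 402 ka = 0.000415 m/yr = 0.415 m/kyr

0.415 m/kyr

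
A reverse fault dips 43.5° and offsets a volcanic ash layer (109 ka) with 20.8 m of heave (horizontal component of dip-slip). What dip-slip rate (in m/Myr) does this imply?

dip-slip = heave / cos(dip) = 20.8 m / cos(43.5°) = 28.67 m
rate = 28.67 m / 109 ka = 0.000263 m/yr = 263 m/Myr

263 m/Myr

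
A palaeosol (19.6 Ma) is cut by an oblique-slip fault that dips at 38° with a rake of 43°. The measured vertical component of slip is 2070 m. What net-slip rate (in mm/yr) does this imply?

dip-slip = throw / sin(dip) = 2070 / sin(38°) = 3362 m
net slip = dip-slip / sin(rake) = 3362 / sin(43°) = 4930 m
rate = 4930 m / 19.6 Ma = 0.000252 m/yr = 0.252 mm/yr

0.252 mm/yr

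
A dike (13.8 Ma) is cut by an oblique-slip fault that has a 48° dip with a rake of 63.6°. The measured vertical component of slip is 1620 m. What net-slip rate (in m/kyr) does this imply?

dip-slip = throw / sin(dip) = 1620 / sin(48°) = 2180 m
net slip = dip-slip / sin(rake) = 2180 / sin(63.6°) = 2434 m
rate = 2434 m / 13.8 Ma = 0.000176 m/yr = 0.176 m/kyr

0.176 m/kyr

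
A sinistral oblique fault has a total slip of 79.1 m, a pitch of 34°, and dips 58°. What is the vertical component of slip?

37.5 m

dip-slip = net slip × sin(rake) = 79.1 m × sin(34°) = 44.23 m
throw = dip-slip × sin(dip) = 44.23 × sin(58°) = 37.5 m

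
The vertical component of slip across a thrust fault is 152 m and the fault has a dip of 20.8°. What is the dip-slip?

428 m

dip-slip = throw / sin(dip) = 152 / sin(20.8°) = 428 m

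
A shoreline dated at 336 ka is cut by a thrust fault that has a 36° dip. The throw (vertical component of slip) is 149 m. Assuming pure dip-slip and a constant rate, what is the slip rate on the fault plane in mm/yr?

dip-slip = throw / sin(dip) = 149 m / sin(36°) = 253.5 m
rate = 253.5 m / 336 ka = 0.000754 m/yr = 0.754 mm/yr

0.754 mm/yr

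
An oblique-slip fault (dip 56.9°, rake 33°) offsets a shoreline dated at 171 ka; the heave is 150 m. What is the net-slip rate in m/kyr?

dip-slip = heave / cos(dip) = 150 / cos(56.9°) = 274.7 m
net slip = dip-slip / sin(rake) = 274.7 / sin(33°) = 504.3 m
rate = 504.3 m / 171 ka = 0.00295 m/yr = 2.95 m/kyr

2.95 m/kyr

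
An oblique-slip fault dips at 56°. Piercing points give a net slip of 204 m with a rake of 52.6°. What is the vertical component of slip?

134 m

dip-slip = net slip × sin(rake) = 204 m × sin(52.6°) = 162.1 m
throw = dip-slip × sin(dip) = 162.1 × sin(56°) = 134 m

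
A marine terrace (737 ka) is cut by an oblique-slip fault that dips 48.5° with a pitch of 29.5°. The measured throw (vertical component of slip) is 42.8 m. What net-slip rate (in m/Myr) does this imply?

dip-slip = throw / sin(dip) = 42.8 / sin(48.5°) = 57.15 m
net slip = dip-slip / sin(rake) = 57.15 / sin(29.5°) = 116.1 m
rate = 116.1 m / 737 ka = 0.000157 m/yr = 157 m/Myr

157 m/Myr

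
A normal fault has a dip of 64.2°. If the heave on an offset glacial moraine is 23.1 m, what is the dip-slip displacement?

53.1 m

dip-slip = heave / cos(dip) = 23.1 / cos(64.2°) = 53.1 m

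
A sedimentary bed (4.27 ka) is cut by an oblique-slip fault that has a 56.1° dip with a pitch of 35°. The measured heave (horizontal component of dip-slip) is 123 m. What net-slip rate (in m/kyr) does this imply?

90 m/kyr

dip-slip = heave / cos(dip) = 123 / cos(56.1°) = 220.5 m
net slip = dip-slip / sin(rake) = 220.5 / sin(35°) = 384.5 m
rate = 384.5 m / 4.27 ka = 0.0900 m/yr = 90 m/kyr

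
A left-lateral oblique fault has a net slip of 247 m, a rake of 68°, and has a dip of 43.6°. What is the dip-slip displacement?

dip-slip = net slip × sin(rake) = 247 m × sin(68°) = 229 m

229 m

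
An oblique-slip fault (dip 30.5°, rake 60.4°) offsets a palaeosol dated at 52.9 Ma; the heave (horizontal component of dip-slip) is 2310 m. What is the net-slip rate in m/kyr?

0.0583 m/kyr

dip-slip = heave / cos(dip) = 2310 / cos(30.5°) = 2681 m
net slip = dip-slip / sin(rake) = 2681 / sin(60.4°) = 3083 m
rate = 3083 m / 52.9 Ma = 0.0000583 m/yr = 0.0583 m/kyr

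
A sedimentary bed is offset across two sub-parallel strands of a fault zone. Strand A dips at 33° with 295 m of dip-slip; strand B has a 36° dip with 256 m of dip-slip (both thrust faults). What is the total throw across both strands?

311 m

throw_A = 295 × sin(33°) = 160.7 m
throw_B = 256 × sin(36°) = 150.5 m
total = 160.7 + 150.5 = 311 m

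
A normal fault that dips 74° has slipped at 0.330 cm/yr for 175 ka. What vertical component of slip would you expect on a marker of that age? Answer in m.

dip-slip = rate × time = 0.330 cm/yr × 175 ka = 577.5 m
throw = dip-slip × sin(dip) = 577.5 × sin(74°) = 555 m

555 m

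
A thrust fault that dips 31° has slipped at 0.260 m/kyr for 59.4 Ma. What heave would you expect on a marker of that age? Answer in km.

13.2 km

dip-slip = rate × time = 0.260 m/kyr × 59.4 Ma = 15440 m
heave = dip-slip × cos(dip) = 15440 × cos(31°) = 13200 m = 13.2 km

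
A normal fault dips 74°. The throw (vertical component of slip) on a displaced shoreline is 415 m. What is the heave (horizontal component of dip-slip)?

heave = throw / tan(dip) = 415 / tan(74°) = 119 m

119 m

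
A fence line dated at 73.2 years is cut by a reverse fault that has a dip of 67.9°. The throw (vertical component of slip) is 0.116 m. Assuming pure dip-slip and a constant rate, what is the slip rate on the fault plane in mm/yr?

dip-slip = throw / sin(dip) = 0.116 m / sin(67.9°) = 0.1252 m
rate = 0.1252 m / 73.2 years = 0.00171 m/yr = 1.71 mm/yr

1.71 mm/yr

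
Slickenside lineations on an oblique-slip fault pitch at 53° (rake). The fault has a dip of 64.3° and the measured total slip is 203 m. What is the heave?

70.3 m

dip-slip = net slip × sin(rake) = 203 m × sin(53°) = 162.1 m
heave = dip-slip × cos(dip) = 162.1 × cos(64.3°) = 70.3 m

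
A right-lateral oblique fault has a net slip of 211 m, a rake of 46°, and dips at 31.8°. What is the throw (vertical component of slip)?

dip-slip = net slip × sin(rake) = 211 m × sin(46°) = 151.8 m
throw = dip-slip × sin(dip) = 151.8 × sin(31.8°) = 80 m

80 m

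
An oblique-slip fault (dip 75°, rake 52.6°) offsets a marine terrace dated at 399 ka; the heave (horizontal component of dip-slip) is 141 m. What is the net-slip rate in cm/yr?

0.172 cm/yr

dip-slip = heave / cos(dip) = 141 / cos(75°) = 544.8 m
net slip = dip-slip / sin(rake) = 544.8 / sin(52.6°) = 685.8 m
rate = 685.8 m / 399 ka = 0.00172 m/yr = 0.172 cm/yr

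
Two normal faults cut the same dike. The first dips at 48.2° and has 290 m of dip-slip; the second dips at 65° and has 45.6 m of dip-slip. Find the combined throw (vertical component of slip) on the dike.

258 m

throw_A = 290 × sin(48.2°) = 216.2 m
throw_B = 45.6 × sin(65°) = 41.33 m
total = 216.2 + 41.33 = 258 m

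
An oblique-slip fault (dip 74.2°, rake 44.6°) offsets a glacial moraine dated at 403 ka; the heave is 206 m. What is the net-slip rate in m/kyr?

2.67 m/kyr

dip-slip = heave / cos(dip) = 206 / cos(74.2°) = 756.6 m
net slip = dip-slip / sin(rake) = 756.6 / sin(44.6°) = 1078 m
rate = 1078 m / 403 ka = 0.00267 m/yr = 2.67 m/kyr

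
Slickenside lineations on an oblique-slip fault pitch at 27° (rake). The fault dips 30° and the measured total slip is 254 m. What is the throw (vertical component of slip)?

57.7 m

dip-slip = net slip × sin(rake) = 254 m × sin(27°) = 115.3 m
throw = dip-slip × sin(dip) = 115.3 × sin(30°) = 57.7 m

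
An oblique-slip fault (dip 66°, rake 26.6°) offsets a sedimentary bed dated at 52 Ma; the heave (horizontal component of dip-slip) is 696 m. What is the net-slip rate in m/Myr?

73.5 m/Myr

dip-slip = heave / cos(dip) = 696 / cos(66°) = 1711 m
net slip = dip-slip / sin(rake) = 1711 / sin(26.6°) = 3822 m
rate = 3822 m / 52 Ma = 0.0000735 m/yr = 73.5 m/Myr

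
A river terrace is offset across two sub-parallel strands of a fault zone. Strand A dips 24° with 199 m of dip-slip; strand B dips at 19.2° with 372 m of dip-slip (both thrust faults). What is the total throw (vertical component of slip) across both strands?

throw_A = 199 × sin(24°) = 80.94 m
throw_B = 372 × sin(19.2°) = 122.3 m
total = 80.94 + 122.3 = 203 m

203 m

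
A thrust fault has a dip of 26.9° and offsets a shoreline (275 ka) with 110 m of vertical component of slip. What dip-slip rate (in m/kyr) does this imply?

dip-slip = throw / sin(dip) = 110 m / sin(26.9°) = 243.1 m
rate = 243.1 m / 275 ka = 0.000884 m/yr = 0.884 m/kyr

0.884 m/kyr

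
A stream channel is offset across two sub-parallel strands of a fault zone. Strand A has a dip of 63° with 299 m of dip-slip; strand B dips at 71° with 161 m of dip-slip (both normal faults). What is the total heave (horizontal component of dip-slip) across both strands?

188 m

heave_A = 299 × cos(63°) = 135.7 m
heave_B = 161 × cos(71°) = 52.42 m
total = 135.7 + 52.42 = 188 m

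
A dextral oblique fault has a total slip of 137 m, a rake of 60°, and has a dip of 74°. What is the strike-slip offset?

strike-slip = net slip × cos(rake) = 137 m × cos(60°) = 68.5 m

68.5 m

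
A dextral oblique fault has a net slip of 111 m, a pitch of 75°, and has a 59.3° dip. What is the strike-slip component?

strike-slip = net slip × cos(rake) = 111 m × cos(75°) = 28.7 m

28.7 m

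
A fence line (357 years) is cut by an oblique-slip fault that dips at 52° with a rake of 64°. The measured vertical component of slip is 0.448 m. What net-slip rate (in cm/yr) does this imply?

0.177 cm/yr

dip-slip = throw / sin(dip) = 0.448 / sin(52°) = 0.5685 m
net slip = dip-slip / sin(rake) = 0.5685 / sin(64°) = 0.6325 m
rate = 0.6325 m / 357 years = 0.00177 m/yr = 0.177 cm/yr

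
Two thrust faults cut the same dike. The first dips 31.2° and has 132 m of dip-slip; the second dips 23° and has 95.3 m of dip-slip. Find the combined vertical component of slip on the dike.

throw_A = 132 × sin(31.2°) = 68.38 m
throw_B = 95.3 × sin(23°) = 37.24 m
total = 68.38 + 37.24 = 106 m

106 m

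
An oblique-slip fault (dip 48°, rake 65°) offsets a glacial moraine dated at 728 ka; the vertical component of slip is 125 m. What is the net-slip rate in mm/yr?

dip-slip = throw / sin(dip) = 125 / sin(48°) = 168.2 m
net slip = dip-slip / sin(rake) = 168.2 / sin(65°) = 185.6 m
rate = 185.6 m / 728 ka = 0.000255 m/yr = 0.255 mm/yr

0.255 mm/yr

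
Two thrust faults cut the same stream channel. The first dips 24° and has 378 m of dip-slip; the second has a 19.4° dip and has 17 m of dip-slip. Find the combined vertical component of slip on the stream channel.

159 m

throw_A = 378 × sin(24°) = 153.7 m
throw_B = 17 × sin(19.4°) = 5.647 m
total = 153.7 + 5.647 = 159 m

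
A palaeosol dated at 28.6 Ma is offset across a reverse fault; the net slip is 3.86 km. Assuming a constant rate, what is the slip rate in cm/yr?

0.0135 cm/yr

rate = 3.86 km / 28.6 Ma = 0.000135 m/yr = 0.0135 cm/yr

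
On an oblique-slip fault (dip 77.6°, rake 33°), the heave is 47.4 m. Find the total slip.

405 m

dip-slip = heave / cos(dip) = 47.4 / cos(77.6°) = 220.7 m
net slip = dip-slip / sin(rake) = 220.7 / sin(33°) = 405 m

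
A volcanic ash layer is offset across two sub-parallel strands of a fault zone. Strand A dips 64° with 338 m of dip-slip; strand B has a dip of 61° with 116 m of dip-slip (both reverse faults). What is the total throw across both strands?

405 m

throw_A = 338 × sin(64°) = 303.8 m
throw_B = 116 × sin(61°) = 101.5 m
total = 303.8 + 101.5 = 405 m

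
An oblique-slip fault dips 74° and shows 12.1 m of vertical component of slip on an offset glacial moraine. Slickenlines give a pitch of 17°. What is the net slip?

43.1 m

dip-slip = throw / sin(dip) = 12.1 / sin(74°) = 12.59 m
net slip = dip-slip / sin(rake) = 12.59 / sin(17°) = 43.1 m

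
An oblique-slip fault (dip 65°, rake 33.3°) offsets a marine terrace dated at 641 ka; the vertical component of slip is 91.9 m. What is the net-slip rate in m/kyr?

0.288 m/kyr

dip-slip = throw / sin(dip) = 91.9 / sin(65°) = 101.4 m
net slip = dip-slip / sin(rake) = 101.4 / sin(33.3°) = 184.7 m
rate = 184.7 m / 641 ka = 0.000288 m/yr = 0.288 m/kyr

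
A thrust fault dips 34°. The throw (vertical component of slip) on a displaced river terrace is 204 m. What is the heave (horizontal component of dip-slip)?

heave = throw / tan(dip) = 204 / tan(34°) = 302 m

302 m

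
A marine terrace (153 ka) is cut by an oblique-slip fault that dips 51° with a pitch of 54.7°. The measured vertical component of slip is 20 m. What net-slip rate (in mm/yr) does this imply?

dip-slip = throw / sin(dip) = 20 / sin(51°) = 25.74 m
net slip = dip-slip / sin(rake) = 25.74 / sin(54.7°) = 31.53 m
rate = 31.53 m / 153 ka = 0.000206 m/yr = 0.206 mm/yr

0.206 mm/yr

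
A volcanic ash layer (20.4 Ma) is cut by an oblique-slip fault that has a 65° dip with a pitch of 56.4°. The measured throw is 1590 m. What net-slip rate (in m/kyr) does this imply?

0.103 m/kyr

dip-slip = throw / sin(dip) = 1590 / sin(65°) = 1754 m
net slip = dip-slip / sin(rake) = 1754 / sin(56.4°) = 2106 m
rate = 2106 m / 20.4 Ma = 0.000103 m/yr = 0.103 m/kyr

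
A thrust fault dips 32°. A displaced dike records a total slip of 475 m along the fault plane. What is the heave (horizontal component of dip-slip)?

403 m

heave = dip-slip × cos(dip) = 475 m × cos(32°) = 403 m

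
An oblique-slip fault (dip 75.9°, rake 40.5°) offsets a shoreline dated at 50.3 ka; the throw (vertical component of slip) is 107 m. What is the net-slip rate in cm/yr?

dip-slip = throw / sin(dip) = 107 / sin(75.9°) = 110.3 m
net slip = dip-slip / sin(rake) = 110.3 / sin(40.5°) = 169.9 m
rate = 169.9 m / 50.3 ka = 0.00338 m/yr = 0.338 cm/yr

0.338 cm/yr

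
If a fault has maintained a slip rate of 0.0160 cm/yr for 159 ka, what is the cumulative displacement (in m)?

slip = rate × time = 0.0160 cm/yr × 159 ka = 25.4 m

25.4 m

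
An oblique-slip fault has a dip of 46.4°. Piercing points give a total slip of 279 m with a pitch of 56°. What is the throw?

168 m

dip-slip = net slip × sin(rake) = 279 m × sin(56°) = 231.3 m
throw = dip-slip × sin(dip) = 231.3 × sin(46.4°) = 168 m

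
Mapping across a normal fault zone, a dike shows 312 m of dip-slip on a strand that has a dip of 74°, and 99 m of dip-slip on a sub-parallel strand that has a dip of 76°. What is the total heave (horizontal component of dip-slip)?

heave_A = 312 × cos(74°) = 86 m
heave_B = 99 × cos(76°) = 23.95 m
total = 86 + 23.95 = 110 m

110 m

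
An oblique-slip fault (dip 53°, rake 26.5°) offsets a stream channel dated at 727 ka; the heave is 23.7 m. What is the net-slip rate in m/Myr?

121 m/Myr

dip-slip = heave / cos(dip) = 23.7 / cos(53°) = 39.38 m
net slip = dip-slip / sin(rake) = 39.38 / sin(26.5°) = 88.26 m
rate = 88.26 m / 727 ka = 0.000121 m/yr = 121 m/Myr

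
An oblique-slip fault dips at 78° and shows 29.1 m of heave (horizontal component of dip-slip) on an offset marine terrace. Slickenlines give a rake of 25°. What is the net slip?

331 m

dip-slip = heave / cos(dip) = 29.1 / cos(78°) = 140 m
net slip = dip-slip / sin(rake) = 140 / sin(25°) = 331 m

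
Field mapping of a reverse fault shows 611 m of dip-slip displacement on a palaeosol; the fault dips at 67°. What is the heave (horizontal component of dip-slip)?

heave = dip-slip × cos(dip) = 611 m × cos(67°) = 239 m

239 m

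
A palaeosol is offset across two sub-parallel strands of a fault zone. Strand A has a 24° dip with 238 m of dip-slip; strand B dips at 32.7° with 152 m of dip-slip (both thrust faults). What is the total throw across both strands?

throw_A = 238 × sin(24°) = 96.80 m
throw_B = 152 × sin(32.7°) = 82.12 m
total = 96.80 + 82.12 = 179 m

179 m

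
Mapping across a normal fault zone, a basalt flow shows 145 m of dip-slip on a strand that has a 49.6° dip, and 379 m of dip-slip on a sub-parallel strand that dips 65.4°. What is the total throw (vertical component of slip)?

throw_A = 145 × sin(49.6°) = 110.4 m
throw_B = 379 × sin(65.4°) = 344.6 m
total = 110.4 + 344.6 = 455 m

455 m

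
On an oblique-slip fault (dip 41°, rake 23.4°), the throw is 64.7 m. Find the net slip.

dip-slip = throw / sin(dip) = 64.7 / sin(41°) = 98.62 m
net slip = dip-slip / sin(rake) = 98.62 / sin(23.4°) = 248 m

248 m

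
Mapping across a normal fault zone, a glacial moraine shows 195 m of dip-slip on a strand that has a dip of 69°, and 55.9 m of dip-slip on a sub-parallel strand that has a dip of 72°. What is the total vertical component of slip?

throw_A = 195 × sin(69°) = 182 m
throw_B = 55.9 × sin(72°) = 53.16 m
total = 182 + 53.16 = 235 m

235 m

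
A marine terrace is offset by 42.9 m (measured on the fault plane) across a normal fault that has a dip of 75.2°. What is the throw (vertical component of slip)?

throw = dip-slip × sin(dip) = 42.9 m × sin(75.2°) = 41.5 m

41.5 m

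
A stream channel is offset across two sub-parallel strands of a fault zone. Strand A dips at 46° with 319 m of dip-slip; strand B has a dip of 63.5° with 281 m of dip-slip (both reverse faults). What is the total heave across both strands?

heave_A = 319 × cos(46°) = 221.6 m
heave_B = 281 × cos(63.5°) = 125.4 m
total = 221.6 + 125.4 = 347 m

347 m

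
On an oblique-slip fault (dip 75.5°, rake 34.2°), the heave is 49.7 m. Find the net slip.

353 m

dip-slip = heave / cos(dip) = 49.7 / cos(75.5°) = 198.5 m
net slip = dip-slip / sin(rake) = 198.5 / sin(34.2°) = 353 m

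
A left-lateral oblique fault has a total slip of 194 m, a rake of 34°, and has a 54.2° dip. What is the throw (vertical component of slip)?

88 m

dip-slip = net slip × sin(rake) = 194 m × sin(34°) = 108.5 m
throw = dip-slip × sin(dip) = 108.5 × sin(54.2°) = 88 m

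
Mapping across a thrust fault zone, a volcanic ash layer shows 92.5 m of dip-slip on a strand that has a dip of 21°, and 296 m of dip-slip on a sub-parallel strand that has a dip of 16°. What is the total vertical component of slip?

throw_A = 92.5 × sin(21°) = 33.15 m
throw_B = 296 × sin(16°) = 81.59 m
total = 33.15 + 81.59 = 115 m

115 m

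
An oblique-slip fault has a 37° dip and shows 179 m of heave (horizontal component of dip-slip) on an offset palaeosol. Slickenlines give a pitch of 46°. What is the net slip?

312 m

dip-slip = heave / cos(dip) = 179 / cos(37°) = 224.1 m
net slip = dip-slip / sin(rake) = 224.1 / sin(46°) = 312 m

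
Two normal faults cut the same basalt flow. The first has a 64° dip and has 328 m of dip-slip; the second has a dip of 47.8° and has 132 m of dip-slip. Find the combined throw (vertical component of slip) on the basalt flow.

throw_A = 328 × sin(64°) = 294.8 m
throw_B = 132 × sin(47.8°) = 97.79 m
total = 294.8 + 97.79 = 393 m

393 m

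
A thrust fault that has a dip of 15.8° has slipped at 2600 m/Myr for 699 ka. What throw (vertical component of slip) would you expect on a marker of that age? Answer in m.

dip-slip = rate × time = 2600 m/Myr × 699 ka = 1817 m
throw = dip-slip × sin(dip) = 1817 × sin(15.8°) = 495 m

495 m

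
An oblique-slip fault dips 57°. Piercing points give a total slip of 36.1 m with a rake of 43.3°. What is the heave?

13.5 m

dip-slip = net slip × sin(rake) = 36.1 m × sin(43.3°) = 24.76 m
heave = dip-slip × cos(dip) = 24.76 × cos(57°) = 13.5 m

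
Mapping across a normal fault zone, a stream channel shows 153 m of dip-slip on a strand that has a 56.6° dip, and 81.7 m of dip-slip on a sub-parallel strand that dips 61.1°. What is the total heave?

heave_A = 153 × cos(56.6°) = 84.22 m
heave_B = 81.7 × cos(61.1°) = 39.48 m
total = 84.22 + 39.48 = 124 m

124 m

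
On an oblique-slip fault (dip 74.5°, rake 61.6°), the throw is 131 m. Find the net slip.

155 m

dip-slip = throw / sin(dip) = 131 / sin(74.5°) = 135.9 m
net slip = dip-slip / sin(rake) = 135.9 / sin(61.6°) = 155 m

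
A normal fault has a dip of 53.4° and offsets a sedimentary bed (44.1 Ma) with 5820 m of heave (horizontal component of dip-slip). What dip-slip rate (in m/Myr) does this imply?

dip-slip = heave / cos(dip) = 5820 m / cos(53.4°) = 9761 m
rate = 9761 m / 44.1 Ma = 0.000221 m/yr = 221 m/Myr

221 m/Myr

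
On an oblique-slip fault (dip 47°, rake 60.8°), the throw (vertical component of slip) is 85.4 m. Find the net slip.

dip-slip = throw / sin(dip) = 85.4 / sin(47°) = 116.8 m
net slip = dip-slip / sin(rake) = 116.8 / sin(60.8°) = 134 m

134 m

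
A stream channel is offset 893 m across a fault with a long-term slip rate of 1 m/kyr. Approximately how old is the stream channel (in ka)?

893 ka

age = offset / rate = 893 m / (1 m/kyr) = 893000 yr = 893 ka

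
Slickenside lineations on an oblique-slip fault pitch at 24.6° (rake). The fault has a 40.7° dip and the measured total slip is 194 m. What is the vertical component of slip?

52.7 m

dip-slip = net slip × sin(rake) = 194 m × sin(24.6°) = 80.76 m
throw = dip-slip × sin(dip) = 80.76 × sin(40.7°) = 52.7 m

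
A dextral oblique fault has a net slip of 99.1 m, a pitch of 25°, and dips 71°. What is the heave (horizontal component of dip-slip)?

dip-slip = net slip × sin(rake) = 99.1 m × sin(25°) = 41.88 m
heave = dip-slip × cos(dip) = 41.88 × cos(71°) = 13.6 m

13.6 m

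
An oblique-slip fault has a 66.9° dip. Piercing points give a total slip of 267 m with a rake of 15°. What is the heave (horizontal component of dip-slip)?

27.1 m

dip-slip = net slip × sin(rake) = 267 m × sin(15°) = 69.10 m
heave = dip-slip × cos(dip) = 69.10 × cos(66.9°) = 27.1 m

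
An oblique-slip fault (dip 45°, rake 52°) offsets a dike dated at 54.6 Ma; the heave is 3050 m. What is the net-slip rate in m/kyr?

dip-slip = heave / cos(dip) = 3050 / cos(45°) = 4313 m
net slip = dip-slip / sin(rake) = 4313 / sin(52°) = 5474 m
rate = 5474 m / 54.6 Ma = 0.000100 m/yr = 0.100 m/kyr

0.100 m/kyr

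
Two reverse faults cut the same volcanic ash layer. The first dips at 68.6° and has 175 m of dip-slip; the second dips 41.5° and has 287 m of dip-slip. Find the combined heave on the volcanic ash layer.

heave_A = 175 × cos(68.6°) = 63.85 m
heave_B = 287 × cos(41.5°) = 215 m
total = 63.85 + 215 = 279 m

279 m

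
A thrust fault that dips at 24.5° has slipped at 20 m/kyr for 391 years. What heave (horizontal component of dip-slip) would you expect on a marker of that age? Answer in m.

dip-slip = rate × time = 20 m/kyr × 391 years = 7.820 m
heave = dip-slip × cos(dip) = 7.820 × cos(24.5°) = 7.12 m

7.12 m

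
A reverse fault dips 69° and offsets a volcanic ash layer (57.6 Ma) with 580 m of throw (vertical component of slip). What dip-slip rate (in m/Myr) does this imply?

dip-slip = throw / sin(dip) = 580 m / sin(69°) = 621.3 m
rate = 621.3 m / 57.6 Ma = 0.0000108 m/yr = 10.8 m/Myr

10.8 m/Myr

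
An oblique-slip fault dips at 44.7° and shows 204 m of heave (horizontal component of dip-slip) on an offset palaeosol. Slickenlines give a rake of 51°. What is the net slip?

dip-slip = heave / cos(dip) = 204 / cos(44.7°) = 287 m
net slip = dip-slip / sin(rake) = 287 / sin(51°) = 369 m

369 m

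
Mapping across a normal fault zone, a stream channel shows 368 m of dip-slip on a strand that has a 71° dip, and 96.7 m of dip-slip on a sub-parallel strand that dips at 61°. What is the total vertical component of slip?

throw_A = 368 × sin(71°) = 348 m
throw_B = 96.7 × sin(61°) = 84.58 m
total = 348 + 84.58 = 433 m

433 m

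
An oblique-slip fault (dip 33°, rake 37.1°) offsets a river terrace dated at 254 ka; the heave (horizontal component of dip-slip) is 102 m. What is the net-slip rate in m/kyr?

dip-slip = heave / cos(dip) = 102 / cos(33°) = 121.6 m
net slip = dip-slip / sin(rake) = 121.6 / sin(37.1°) = 201.6 m
rate = 201.6 m / 254 ka = 0.000794 m/yr = 0.794 m/kyr

0.794 m/kyr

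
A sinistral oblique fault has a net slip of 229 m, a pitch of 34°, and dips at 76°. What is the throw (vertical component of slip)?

dip-slip = net slip × sin(rake) = 229 m × sin(34°) = 128.1 m
throw = dip-slip × sin(dip) = 128.1 × sin(76°) = 124 m

124 m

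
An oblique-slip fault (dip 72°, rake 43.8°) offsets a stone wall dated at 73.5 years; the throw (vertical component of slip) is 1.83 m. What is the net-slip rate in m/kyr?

37.8 m/kyr

dip-slip = throw / sin(dip) = 1.83 / sin(72°) = 1.924 m
net slip = dip-slip / sin(rake) = 1.924 / sin(43.8°) = 2.780 m
rate = 2.780 m / 73.5 years = 0.0378 m/yr = 37.8 m/kyr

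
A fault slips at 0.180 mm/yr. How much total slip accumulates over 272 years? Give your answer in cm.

4.90 cm

slip = rate × time = 0.180 mm/yr × 272 years = 0.0490 m = 4.90 cm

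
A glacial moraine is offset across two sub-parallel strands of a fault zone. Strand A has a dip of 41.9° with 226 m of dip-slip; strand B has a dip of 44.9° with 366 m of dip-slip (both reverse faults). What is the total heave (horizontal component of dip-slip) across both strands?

heave_A = 226 × cos(41.9°) = 168.2 m
heave_B = 366 × cos(44.9°) = 259.3 m
total = 168.2 + 259.3 = 427 m

427 m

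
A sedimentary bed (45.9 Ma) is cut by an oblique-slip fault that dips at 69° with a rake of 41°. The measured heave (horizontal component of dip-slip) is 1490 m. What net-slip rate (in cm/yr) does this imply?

dip-slip = heave / cos(dip) = 1490 / cos(69°) = 4158 m
net slip = dip-slip / sin(rake) = 4158 / sin(41°) = 6337 m
rate = 6337 m / 45.9 Ma = 0.000138 m/yr = 0.0138 cm/yr

0.0138 cm/yr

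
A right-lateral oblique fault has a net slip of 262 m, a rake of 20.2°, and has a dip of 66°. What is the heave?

36.8 m

dip-slip = net slip × sin(rake) = 262 m × sin(20.2°) = 90.47 m
heave = dip-slip × cos(dip) = 90.47 × cos(66°) = 36.8 m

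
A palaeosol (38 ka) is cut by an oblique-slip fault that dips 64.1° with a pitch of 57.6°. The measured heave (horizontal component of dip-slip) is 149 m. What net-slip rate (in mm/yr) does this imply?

dip-slip = heave / cos(dip) = 149 / cos(64.1°) = 341.1 m
net slip = dip-slip / sin(rake) = 341.1 / sin(57.6°) = 404 m
rate = 404 m / 38 ka = 0.0106 m/yr = 10.6 mm/yr

10.6 mm/yr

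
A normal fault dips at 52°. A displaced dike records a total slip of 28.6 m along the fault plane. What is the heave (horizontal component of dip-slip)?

17.6 m

heave = dip-slip × cos(dip) = 28.6 m × cos(52°) = 17.6 m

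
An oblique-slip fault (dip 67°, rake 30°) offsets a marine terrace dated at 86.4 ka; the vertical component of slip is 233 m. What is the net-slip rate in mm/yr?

5.86 mm/yr

dip-slip = throw / sin(dip) = 233 / sin(67°) = 253.1 m
net slip = dip-slip / sin(rake) = 253.1 / sin(30°) = 506.2 m
rate = 506.2 m / 86.4 ka = 0.00586 m/yr = 5.86 mm/yr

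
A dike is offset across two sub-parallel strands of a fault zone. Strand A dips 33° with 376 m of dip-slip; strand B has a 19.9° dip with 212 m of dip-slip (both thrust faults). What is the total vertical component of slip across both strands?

277 m

throw_A = 376 × sin(33°) = 204.8 m
throw_B = 212 × sin(19.9°) = 72.16 m
total = 204.8 + 72.16 = 277 m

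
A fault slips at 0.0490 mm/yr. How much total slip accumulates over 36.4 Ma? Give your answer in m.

slip = rate × time = 0.0490 mm/yr × 36.4 Ma = 1780 m

1780 m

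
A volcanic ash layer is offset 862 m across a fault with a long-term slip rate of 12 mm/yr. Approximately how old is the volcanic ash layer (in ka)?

age = offset / rate = 862 m / (12 mm/yr) = 71800 yr = 71.8 ka

71.8 ka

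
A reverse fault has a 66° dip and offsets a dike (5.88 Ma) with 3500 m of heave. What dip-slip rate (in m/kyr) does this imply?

1.46 m/kyr

dip-slip = heave / cos(dip) = 3500 m / cos(66°) = 8605 m
rate = 8605 m / 5.88 Ma = 0.00146 m/yr = 1.46 m/kyr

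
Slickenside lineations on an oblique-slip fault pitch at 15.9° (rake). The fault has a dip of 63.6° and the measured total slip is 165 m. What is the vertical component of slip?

dip-slip = net slip × sin(rake) = 165 m × sin(15.9°) = 45.20 m
throw = dip-slip × sin(dip) = 45.20 × sin(63.6°) = 40.5 m

40.5 m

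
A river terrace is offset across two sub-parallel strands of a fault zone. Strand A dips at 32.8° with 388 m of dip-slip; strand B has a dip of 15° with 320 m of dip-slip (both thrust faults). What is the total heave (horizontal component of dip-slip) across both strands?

635 m

heave_A = 388 × cos(32.8°) = 326.1 m
heave_B = 320 × cos(15°) = 309.1 m
total = 326.1 + 309.1 = 635 m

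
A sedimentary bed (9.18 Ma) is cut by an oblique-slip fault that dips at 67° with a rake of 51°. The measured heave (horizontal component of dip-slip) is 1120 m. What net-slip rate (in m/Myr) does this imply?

dip-slip = heave / cos(dip) = 1120 / cos(67°) = 2866 m
net slip = dip-slip / sin(rake) = 2866 / sin(51°) = 3688 m
rate = 3688 m / 9.18 Ma = 0.000402 m/yr = 402 m/Myr

402 m/Myr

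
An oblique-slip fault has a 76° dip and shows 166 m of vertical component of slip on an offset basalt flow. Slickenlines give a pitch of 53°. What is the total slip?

dip-slip = throw / sin(dip) = 166 / sin(76°) = 171.1 m
net slip = dip-slip / sin(rake) = 171.1 / sin(53°) = 214 m

214 m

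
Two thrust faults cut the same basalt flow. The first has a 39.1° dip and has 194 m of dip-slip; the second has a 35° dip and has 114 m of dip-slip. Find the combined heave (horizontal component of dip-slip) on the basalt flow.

heave_A = 194 × cos(39.1°) = 150.6 m
heave_B = 114 × cos(35°) = 93.38 m
total = 150.6 + 93.38 = 244 m

244 m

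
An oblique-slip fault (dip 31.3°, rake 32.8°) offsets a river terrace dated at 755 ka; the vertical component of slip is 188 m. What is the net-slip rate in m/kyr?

dip-slip = throw / sin(dip) = 188 / sin(31.3°) = 361.9 m
net slip = dip-slip / sin(rake) = 361.9 / sin(32.8°) = 668 m
rate = 668 m / 755 ka = 0.000885 m/yr = 0.885 m/kyr

0.885 m/kyr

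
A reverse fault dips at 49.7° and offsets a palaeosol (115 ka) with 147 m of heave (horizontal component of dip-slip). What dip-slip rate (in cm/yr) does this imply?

dip-slip = heave / cos(dip) = 147 m / cos(49.7°) = 227.3 m
rate = 227.3 m / 115 ka = 0.00198 m/yr = 0.198 cm/yr

0.198 cm/yr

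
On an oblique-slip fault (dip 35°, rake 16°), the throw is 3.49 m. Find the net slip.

22.1 m

dip-slip = throw / sin(dip) = 3.49 / sin(35°) = 6.085 m
net slip = dip-slip / sin(rake) = 6.085 / sin(16°) = 22.1 m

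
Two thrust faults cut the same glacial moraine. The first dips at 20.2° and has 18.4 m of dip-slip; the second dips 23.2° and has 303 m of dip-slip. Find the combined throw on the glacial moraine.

126 m

throw_A = 18.4 × sin(20.2°) = 6.353 m
throw_B = 303 × sin(23.2°) = 119.4 m
total = 6.353 + 119.4 = 126 m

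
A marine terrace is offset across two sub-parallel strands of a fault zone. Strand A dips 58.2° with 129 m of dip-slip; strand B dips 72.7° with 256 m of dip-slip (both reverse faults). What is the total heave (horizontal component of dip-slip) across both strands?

144 m

heave_A = 129 × cos(58.2°) = 67.98 m
heave_B = 256 × cos(72.7°) = 76.13 m
total = 67.98 + 76.13 = 144 m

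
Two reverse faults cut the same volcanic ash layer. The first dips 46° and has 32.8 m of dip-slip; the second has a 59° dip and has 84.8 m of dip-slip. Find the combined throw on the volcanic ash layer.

throw_A = 32.8 × sin(46°) = 23.59 m
throw_B = 84.8 × sin(59°) = 72.69 m
total = 23.59 + 72.69 = 96.3 m

96.3 m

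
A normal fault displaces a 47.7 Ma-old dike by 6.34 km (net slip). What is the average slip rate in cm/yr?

rate = 6.34 km / 47.7 Ma = 0.000133 m/yr = 0.0133 cm/yr

0.0133 cm/yr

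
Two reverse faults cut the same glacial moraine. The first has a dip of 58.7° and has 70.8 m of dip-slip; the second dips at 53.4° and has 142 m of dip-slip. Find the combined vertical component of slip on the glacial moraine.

throw_A = 70.8 × sin(58.7°) = 60.50 m
throw_B = 142 × sin(53.4°) = 114 m
total = 60.50 + 114 = 174 m

174 m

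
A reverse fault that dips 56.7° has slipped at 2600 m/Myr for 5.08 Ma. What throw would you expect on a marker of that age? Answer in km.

11 km

dip-slip = rate × time = 2600 m/Myr × 5.08 Ma = 13210 m
throw = dip-slip × sin(dip) = 13210 × sin(56.7°) = 11000 m = 11 km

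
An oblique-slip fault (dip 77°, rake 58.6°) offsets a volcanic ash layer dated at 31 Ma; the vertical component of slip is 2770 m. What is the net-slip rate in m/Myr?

dip-slip = throw / sin(dip) = 2770 / sin(77°) = 2843 m
net slip = dip-slip / sin(rake) = 2843 / sin(58.6°) = 3331 m
rate = 3331 m / 31 Ma = 0.000107 m/yr = 107 m/Myr

107 m/Myr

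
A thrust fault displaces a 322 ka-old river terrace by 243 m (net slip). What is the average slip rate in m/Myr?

755 m/Myr

rate = 243 m / 322 ka = 0.000755 m/yr = 755 m/Myr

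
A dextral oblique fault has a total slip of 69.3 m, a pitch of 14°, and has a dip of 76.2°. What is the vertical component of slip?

16.3 m

dip-slip = net slip × sin(rake) = 69.3 m × sin(14°) = 16.77 m
throw = dip-slip × sin(dip) = 16.77 × sin(76.2°) = 16.3 m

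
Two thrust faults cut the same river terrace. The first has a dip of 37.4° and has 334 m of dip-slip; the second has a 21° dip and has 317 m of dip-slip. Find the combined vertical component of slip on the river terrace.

throw_A = 334 × sin(37.4°) = 202.9 m
throw_B = 317 × sin(21°) = 113.6 m
total = 202.9 + 113.6 = 316 m

316 m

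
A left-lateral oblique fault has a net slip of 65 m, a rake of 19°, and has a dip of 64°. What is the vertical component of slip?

dip-slip = net slip × sin(rake) = 65 m × sin(19°) = 21.16 m
throw = dip-slip × sin(dip) = 21.16 × sin(64°) = 19 m

19 m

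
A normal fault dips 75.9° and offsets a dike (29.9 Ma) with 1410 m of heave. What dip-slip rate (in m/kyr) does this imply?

dip-slip = heave / cos(dip) = 1410 m / cos(75.9°) = 5788 m
rate = 5788 m / 29.9 Ma = 0.000194 m/yr = 0.194 m/kyr

0.194 m/kyr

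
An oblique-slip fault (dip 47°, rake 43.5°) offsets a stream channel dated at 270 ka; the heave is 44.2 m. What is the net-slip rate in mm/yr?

dip-slip = heave / cos(dip) = 44.2 / cos(47°) = 64.81 m
net slip = dip-slip / sin(rake) = 64.81 / sin(43.5°) = 94.15 m
rate = 94.15 m / 270 ka = 0.000349 m/yr = 0.349 mm/yr

0.349 mm/yr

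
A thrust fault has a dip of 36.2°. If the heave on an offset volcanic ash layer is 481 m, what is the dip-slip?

dip-slip = heave / cos(dip) = 481 / cos(36.2°) = 596 m

596 m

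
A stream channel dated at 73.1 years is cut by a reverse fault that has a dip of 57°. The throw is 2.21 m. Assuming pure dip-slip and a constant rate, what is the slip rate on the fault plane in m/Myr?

36000 m/Myr

dip-slip = throw / sin(dip) = 2.21 m / sin(57°) = 2.635 m
rate = 2.635 m / 73.1 years = 0.0360 m/yr = 36000 m/Myr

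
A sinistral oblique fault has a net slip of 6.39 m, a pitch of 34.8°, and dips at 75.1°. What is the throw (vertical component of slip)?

dip-slip = net slip × sin(rake) = 6.39 m × sin(34.8°) = 3.647 m
throw = dip-slip × sin(dip) = 3.647 × sin(75.1°) = 3.52 m

3.52 m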